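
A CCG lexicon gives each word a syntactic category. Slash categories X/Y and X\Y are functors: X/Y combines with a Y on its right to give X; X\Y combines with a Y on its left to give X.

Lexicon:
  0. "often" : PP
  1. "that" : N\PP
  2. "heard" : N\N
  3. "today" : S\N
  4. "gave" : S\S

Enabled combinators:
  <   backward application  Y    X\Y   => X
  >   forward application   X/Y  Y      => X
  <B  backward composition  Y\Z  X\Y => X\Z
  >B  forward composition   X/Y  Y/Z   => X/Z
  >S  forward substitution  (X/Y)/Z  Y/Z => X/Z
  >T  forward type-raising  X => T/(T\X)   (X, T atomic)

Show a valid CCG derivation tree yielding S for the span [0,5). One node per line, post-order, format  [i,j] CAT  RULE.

[0,5] S   <
  [0,2] N   >
    [0,1] N/(N\PP)   >T
      [0,1] "often" : PP
    [1,2] "that" : N\PP
  [2,5] S\N   <B
    [2,4] S\N   <B
      [2,3] "heard" : N\N
      [3,4] "today" : S\N
    [4,5] "gave" : S\S

[0,1] PP  lex  "often"
[0,1] N/(N\PP)  >T
[1,2] N\PP  lex  "that"
[0,2] N  >  k=1
[2,3] N\N  lex  "heard"
[3,4] S\N  lex  "today"
[2,4] S\N  <B  k=3
[4,5] S\S  lex  "gave"
[2,5] S\N  <B  k=4
[0,5] S  <  k=2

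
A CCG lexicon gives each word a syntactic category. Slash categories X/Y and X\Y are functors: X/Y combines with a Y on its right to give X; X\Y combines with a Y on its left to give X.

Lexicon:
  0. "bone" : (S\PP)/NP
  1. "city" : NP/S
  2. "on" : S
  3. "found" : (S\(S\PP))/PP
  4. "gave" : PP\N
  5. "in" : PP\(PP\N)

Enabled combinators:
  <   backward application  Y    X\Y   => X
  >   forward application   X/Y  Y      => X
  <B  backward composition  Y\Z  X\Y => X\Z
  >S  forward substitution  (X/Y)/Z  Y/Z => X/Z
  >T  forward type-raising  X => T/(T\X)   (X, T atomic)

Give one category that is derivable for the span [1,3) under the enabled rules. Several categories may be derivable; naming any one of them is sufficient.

[0,6] S   <
  [0,3] S\PP   >
    [0,1] "bone" : (S\PP)/NP
    [1,3] NP   >
      [1,2] "city" : NP/S
      [2,3] "on" : S
  [3,6] S\(S\PP)   >
    [3,4] "found" : (S\(S\PP))/PP
    [4,6] PP   <
      [4,5] "gave" : PP\N
      [5,6] "in" : PP\(PP\N)

NP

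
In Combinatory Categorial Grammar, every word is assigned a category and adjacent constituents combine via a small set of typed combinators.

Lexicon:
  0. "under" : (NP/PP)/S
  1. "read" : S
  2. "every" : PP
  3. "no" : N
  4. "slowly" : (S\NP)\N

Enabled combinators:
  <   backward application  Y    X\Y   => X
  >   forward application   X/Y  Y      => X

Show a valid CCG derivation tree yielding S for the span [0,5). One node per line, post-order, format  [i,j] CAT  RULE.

[0,1] (NP/PP)/S  lex  "under"
[1,2] S  lex  "read"
[0,2] NP/PP  >  k=1
[2,3] PP  lex  "every"
[0,3] NP  >  k=2
[3,4] N  lex  "no"
[4,5] (S\NP)\N  lex  "slowly"
[3,5] S\NP  <  k=4
[0,5] S  <  k=3

[0,5] S   <
  [0,3] NP   >
    [0,2] NP/PP   >
      [0,1] "under" : (NP/PP)/S
      [1,2] "read" : S
    [2,3] "every" : PP
  [3,5] S\NP   <
    [3,4] "no" : N
    [4,5] "slowly" : (S\NP)\N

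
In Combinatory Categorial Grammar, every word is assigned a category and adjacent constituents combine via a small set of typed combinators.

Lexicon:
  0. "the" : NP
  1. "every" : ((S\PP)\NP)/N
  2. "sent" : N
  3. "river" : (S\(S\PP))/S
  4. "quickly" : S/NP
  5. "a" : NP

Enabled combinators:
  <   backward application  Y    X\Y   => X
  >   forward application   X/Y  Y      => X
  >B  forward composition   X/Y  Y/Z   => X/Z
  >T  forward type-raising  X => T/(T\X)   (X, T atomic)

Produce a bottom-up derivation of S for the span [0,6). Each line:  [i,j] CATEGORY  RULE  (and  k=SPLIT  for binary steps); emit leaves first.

[0,6] S   <
  [0,3] S\PP   <
    [0,1] "the" : NP
    [1,3] (S\PP)\NP   >
      [1,2] "every" : ((S\PP)\NP)/N
      [2,3] "sent" : N
  [3,6] S\(S\PP)   >
    [3,4] "river" : (S\(S\PP))/S
    [4,6] S   >
      [4,5] "quickly" : S/NP
      [5,6] "a" : NP

[0,1] NP  lex  "the"
[1,2] ((S\PP)\NP)/N  lex  "every"
[2,3] N  lex  "sent"
[1,3] (S\PP)\NP  >  k=2
[0,3] S\PP  <  k=1
[3,4] (S\(S\PP))/S  lex  "river"
[4,5] S/NP  lex  "quickly"
[5,6] NP  lex  "a"
[4,6] S  >  k=5
[3,6] S\(S\PP)  >  k=4
[0,6] S  <  k=3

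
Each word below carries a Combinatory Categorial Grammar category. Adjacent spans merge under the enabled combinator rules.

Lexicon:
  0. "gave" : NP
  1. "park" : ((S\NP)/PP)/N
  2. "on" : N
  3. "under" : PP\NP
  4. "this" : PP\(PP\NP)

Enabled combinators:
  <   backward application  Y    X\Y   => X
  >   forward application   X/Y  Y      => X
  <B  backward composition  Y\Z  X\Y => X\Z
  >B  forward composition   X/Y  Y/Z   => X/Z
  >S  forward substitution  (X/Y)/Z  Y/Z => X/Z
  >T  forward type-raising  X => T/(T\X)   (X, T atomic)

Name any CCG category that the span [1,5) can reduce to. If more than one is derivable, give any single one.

S\NP

[0,5] S   <
  [0,1] "gave" : NP
  [1,5] S\NP   >
    [1,3] (S\NP)/PP   >
      [1,2] "park" : ((S\NP)/PP)/N
      [2,3] "on" : N
    [3,5] PP   <
      [3,4] "under" : PP\NP
      [4,5] "this" : PP\(PP\NP)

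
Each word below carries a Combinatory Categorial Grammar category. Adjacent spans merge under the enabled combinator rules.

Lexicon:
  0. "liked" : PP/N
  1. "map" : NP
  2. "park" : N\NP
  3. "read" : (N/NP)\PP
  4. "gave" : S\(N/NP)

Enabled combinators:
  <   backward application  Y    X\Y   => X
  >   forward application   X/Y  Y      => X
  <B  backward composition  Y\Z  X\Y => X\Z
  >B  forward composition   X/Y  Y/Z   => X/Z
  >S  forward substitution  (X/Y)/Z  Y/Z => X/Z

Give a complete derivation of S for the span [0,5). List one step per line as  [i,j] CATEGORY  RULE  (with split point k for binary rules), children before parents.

[0,5] S   <
  [0,3] PP   >
    [0,1] "liked" : PP/N
    [1,3] N   <
      [1,2] "map" : NP
      [2,3] "park" : N\NP
  [3,5] S\PP   <B
    [3,4] "read" : (N/NP)\PP
    [4,5] "gave" : S\(N/NP)

[0,1] PP/N  lex  "liked"
[1,2] NP  lex  "map"
[2,3] N\NP  lex  "park"
[1,3] N  <  k=2
[0,3] PP  >  k=1
[3,4] (N/NP)\PP  lex  "read"
[4,5] S\(N/NP)  lex  "gave"
[3,5] S\PP  <B  k=4
[0,5] S  <  k=3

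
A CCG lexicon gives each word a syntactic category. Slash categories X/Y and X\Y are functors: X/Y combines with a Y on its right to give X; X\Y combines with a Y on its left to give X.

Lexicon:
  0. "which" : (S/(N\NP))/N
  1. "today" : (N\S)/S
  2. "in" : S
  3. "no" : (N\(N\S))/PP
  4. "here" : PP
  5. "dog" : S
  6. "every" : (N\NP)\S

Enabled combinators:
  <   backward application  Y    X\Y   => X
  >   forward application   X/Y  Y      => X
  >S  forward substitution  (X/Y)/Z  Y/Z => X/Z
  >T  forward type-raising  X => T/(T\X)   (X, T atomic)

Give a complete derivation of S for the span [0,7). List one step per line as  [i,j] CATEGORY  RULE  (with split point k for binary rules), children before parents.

[0,1] (S/(N\NP))/N  lex  "which"
[1,2] (N\S)/S  lex  "today"
[2,3] S  lex  "in"
[1,3] N\S  >  k=2
[3,4] (N\(N\S))/PP  lex  "no"
[4,5] PP  lex  "here"
[3,5] N\(N\S)  >  k=4
[1,5] N  <  k=3
[0,5] S/(N\NP)  >  k=1
[5,6] S  lex  "dog"
[6,7] (N\NP)\S  lex  "every"
[5,7] N\NP  <  k=6
[0,7] S  >  k=5

[0,7] S   >
  [0,5] S/(N\NP)   >
    [0,1] "which" : (S/(N\NP))/N
    [1,5] N   <
      [1,3] N\S   >
        [1,2] "today" : (N\S)/S
        [2,3] "in" : S
      [3,5] N\(N\S)   >
        [3,4] "no" : (N\(N\S))/PP
        [4,5] "here" : PP
  [5,7] N\NP   <
    [5,6] "dog" : S
    [6,7] "every" : (N\NP)\S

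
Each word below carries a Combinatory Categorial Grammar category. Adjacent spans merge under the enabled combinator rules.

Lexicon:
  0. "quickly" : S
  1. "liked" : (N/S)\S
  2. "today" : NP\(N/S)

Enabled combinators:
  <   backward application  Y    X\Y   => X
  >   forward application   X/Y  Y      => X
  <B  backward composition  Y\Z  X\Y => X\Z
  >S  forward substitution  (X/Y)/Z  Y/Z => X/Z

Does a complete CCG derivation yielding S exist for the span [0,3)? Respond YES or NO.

NO

S (N/S)\S NP\(N/S)
CKY chart[0,3] = {NP}; S ∉ chart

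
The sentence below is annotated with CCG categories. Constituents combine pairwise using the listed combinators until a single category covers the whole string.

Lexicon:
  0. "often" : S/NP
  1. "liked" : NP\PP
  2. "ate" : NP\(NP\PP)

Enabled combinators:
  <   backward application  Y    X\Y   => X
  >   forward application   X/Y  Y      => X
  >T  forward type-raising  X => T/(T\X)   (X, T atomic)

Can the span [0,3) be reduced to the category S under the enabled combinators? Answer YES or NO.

[0,3] S   >
  [0,1] "often" : S/NP
  [1,3] NP   <
    [1,2] "liked" : NP\PP
    [2,3] "ate" : NP\(NP\PP)

YES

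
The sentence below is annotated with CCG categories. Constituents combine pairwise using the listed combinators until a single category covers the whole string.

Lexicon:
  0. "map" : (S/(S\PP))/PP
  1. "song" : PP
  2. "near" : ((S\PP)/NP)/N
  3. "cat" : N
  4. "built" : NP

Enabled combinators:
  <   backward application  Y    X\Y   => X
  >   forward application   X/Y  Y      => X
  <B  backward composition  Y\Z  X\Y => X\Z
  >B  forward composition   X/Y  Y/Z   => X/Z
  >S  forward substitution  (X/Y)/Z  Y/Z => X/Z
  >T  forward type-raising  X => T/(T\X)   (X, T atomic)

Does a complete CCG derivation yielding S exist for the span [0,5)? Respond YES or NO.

YES

[0,5] S   >
  [0,2] S/(S\PP)   >
    [0,1] "map" : (S/(S\PP))/PP
    [1,2] "song" : PP
  [2,5] S\PP   >
    [2,4] (S\PP)/NP   >
      [2,3] "near" : ((S\PP)/NP)/N
      [3,4] "cat" : N
    [4,5] "built" : NP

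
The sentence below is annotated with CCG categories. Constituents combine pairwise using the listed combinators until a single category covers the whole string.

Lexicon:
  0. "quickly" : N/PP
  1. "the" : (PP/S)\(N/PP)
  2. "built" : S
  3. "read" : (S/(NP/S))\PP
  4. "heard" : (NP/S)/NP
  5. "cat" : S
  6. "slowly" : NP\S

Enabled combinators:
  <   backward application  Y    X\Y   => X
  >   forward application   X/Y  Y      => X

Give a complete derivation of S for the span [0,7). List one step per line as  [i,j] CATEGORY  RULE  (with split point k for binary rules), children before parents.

[0,1] N/PP  lex  "quickly"
[1,2] (PP/S)\(N/PP)  lex  "the"
[0,2] PP/S  <  k=1
[2,3] S  lex  "built"
[0,3] PP  >  k=2
[3,4] (S/(NP/S))\PP  lex  "read"
[0,4] S/(NP/S)  <  k=3
[4,5] (NP/S)/NP  lex  "heard"
[5,6] S  lex  "cat"
[6,7] NP\S  lex  "slowly"
[5,7] NP  <  k=6
[4,7] NP/S  >  k=5
[0,7] S  >  k=4

[0,7] S   >
  [0,4] S/(NP/S)   <
    [0,3] PP   >
      [0,2] PP/S   <
        [0,1] "quickly" : N/PP
        [1,2] "the" : (PP/S)\(N/PP)
      [2,3] "built" : S
    [3,4] "read" : (S/(NP/S))\PP
  [4,7] NP/S   >
    [4,5] "heard" : (NP/S)/NP
    [5,7] NP   <
      [5,6] "cat" : S
      [6,7] "slowly" : NP\S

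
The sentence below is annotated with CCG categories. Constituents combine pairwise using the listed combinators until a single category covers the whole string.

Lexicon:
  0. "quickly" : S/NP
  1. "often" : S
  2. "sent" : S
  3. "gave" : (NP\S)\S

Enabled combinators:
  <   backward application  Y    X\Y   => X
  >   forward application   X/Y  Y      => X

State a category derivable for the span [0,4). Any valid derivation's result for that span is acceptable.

[0,4] S   >
  [0,1] "quickly" : S/NP
  [1,4] NP   <
    [1,2] "often" : S
    [2,4] NP\S   <
      [2,3] "sent" : S
      [3,4] "gave" : (NP\S)\S

S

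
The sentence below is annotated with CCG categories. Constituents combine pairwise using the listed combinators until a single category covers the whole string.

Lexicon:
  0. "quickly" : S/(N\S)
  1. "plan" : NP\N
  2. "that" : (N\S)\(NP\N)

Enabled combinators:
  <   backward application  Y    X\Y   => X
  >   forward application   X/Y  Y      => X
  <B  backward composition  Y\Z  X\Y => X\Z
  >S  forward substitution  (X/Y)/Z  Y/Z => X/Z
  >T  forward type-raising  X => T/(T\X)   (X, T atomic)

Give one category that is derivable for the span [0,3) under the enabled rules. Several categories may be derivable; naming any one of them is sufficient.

[0,3] S   >
  [0,1] "quickly" : S/(N\S)
  [1,3] N\S   <
    [1,2] "plan" : NP\N
    [2,3] "that" : (N\S)\(NP\N)

S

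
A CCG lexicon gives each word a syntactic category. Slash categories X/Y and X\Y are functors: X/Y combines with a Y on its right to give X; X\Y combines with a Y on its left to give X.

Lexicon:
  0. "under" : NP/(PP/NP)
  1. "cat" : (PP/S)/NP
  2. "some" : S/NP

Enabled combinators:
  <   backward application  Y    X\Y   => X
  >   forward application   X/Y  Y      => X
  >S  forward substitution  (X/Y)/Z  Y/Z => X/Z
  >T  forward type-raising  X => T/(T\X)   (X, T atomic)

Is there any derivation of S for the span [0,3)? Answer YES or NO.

NO

NP/(PP/NP) (PP/S)/NP S/NP
CKY chart[0,3] = {N/(N\NP), NP, NP/(NP\NP), PP/(PP\NP), S/(S\NP)}; S ∉ chart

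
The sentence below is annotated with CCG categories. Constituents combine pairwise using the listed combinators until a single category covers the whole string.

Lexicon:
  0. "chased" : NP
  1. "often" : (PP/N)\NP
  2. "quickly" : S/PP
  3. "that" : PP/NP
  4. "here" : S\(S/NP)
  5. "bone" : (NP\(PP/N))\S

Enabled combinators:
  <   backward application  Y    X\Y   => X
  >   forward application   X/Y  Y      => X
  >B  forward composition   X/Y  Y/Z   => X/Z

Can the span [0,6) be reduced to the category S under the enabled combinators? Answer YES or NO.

NO

NP (PP/N)\NP S/PP PP/NP S\(S/NP) (NP\(PP/N))\S
CKY chart[0,6] = {NP}; S ∉ chart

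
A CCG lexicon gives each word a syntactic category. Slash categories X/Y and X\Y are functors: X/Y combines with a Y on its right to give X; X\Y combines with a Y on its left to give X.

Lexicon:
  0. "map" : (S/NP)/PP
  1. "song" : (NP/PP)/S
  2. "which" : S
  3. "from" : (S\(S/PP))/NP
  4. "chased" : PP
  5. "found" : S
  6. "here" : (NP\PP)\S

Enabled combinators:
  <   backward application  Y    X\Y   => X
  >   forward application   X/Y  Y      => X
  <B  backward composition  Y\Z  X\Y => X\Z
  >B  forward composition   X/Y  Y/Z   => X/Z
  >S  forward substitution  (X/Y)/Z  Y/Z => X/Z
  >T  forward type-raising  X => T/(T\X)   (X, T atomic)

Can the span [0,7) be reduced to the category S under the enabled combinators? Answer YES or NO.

[0,7] S   <
  [0,3] S/PP   >S
    [0,1] "map" : (S/NP)/PP
    [1,3] NP/PP   >
      [1,2] "song" : (NP/PP)/S
      [2,3] "which" : S
  [3,7] S\(S/PP)   >
    [3,4] "from" : (S\(S/PP))/NP
    [4,7] NP   >
      [4,5] NP/(NP\PP)   >T
        [4,5] "chased" : PP
      [5,7] NP\PP   <
        [5,6] "found" : S
        [6,7] "here" : (NP\PP)\S

YES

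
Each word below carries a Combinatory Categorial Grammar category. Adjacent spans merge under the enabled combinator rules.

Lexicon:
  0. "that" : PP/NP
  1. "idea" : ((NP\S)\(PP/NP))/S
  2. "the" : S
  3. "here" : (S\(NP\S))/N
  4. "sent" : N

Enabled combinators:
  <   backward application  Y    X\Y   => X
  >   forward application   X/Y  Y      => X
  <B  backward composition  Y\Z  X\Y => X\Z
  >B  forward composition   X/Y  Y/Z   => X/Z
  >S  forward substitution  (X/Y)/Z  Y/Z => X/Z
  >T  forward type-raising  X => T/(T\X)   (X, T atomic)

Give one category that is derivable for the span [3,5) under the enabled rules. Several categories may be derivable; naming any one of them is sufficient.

[0,5] S   <
  [0,3] NP\S   <
    [0,1] "that" : PP/NP
    [1,3] (NP\S)\(PP/NP)   >
      [1,2] "idea" : ((NP\S)\(PP/NP))/S
      [2,3] "the" : S
  [3,5] S\(NP\S)   >
    [3,4] "here" : (S\(NP\S))/N
    [4,5] "sent" : N

S\(NP\S)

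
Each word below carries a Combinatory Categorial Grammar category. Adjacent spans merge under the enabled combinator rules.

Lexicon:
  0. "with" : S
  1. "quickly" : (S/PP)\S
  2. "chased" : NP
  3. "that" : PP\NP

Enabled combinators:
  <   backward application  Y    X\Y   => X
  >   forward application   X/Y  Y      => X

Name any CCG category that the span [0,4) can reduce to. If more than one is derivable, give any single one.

S

[0,4] S   >
  [0,2] S/PP   <
    [0,1] "with" : S
    [1,2] "quickly" : (S/PP)\S
  [2,4] PP   <
    [2,3] "chased" : NP
    [3,4] "that" : PP\NP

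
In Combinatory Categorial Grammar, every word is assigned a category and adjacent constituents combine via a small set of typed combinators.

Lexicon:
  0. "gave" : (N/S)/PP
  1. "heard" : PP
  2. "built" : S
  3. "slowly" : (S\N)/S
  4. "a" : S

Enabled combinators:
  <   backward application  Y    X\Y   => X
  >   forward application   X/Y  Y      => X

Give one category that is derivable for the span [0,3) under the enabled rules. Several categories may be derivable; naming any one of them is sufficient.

N

[0,5] S   <
  [0,3] N   >
    [0,2] N/S   >
      [0,1] "gave" : (N/S)/PP
      [1,2] "heard" : PP
    [2,3] "built" : S
  [3,5] S\N   >
    [3,4] "slowly" : (S\N)/S
    [4,5] "a" : S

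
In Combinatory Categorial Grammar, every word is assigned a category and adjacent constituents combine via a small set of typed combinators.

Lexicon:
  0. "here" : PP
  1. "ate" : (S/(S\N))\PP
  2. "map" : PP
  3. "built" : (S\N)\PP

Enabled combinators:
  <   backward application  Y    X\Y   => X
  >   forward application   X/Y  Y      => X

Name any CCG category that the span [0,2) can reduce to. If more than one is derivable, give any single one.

S/(S\N)

[0,4] S   >
  [0,2] S/(S\N)   <
    [0,1] "here" : PP
    [1,2] "ate" : (S/(S\N))\PP
  [2,4] S\N   <
    [2,3] "map" : PP
    [3,4] "built" : (S\N)\PP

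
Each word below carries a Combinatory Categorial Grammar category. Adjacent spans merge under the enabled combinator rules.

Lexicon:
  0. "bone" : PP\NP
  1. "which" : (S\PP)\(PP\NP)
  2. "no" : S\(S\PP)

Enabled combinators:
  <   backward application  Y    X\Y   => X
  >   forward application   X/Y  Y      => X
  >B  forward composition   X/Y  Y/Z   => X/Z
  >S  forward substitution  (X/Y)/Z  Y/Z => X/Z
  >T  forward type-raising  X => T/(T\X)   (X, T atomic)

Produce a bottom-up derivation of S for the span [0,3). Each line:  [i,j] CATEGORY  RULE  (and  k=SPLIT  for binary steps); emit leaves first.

[0,1] PP\NP  lex  "bone"
[1,2] (S\PP)\(PP\NP)  lex  "which"
[0,2] S\PP  <  k=1
[2,3] S\(S\PP)  lex  "no"
[0,3] S  <  k=2

[0,3] S   <
  [0,2] S\PP   <
    [0,1] "bone" : PP\NP
    [1,2] "which" : (S\PP)\(PP\NP)
  [2,3] "no" : S\(S\PP)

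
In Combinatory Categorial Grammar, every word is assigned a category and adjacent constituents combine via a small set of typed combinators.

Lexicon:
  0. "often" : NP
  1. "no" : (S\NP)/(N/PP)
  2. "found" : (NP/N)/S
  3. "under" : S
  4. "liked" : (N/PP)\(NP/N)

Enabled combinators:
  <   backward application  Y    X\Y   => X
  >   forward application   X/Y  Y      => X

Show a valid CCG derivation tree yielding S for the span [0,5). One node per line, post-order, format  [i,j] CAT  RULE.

[0,5] S   <
  [0,1] "often" : NP
  [1,5] S\NP   >
    [1,2] "no" : (S\NP)/(N/PP)
    [2,5] N/PP   <
      [2,4] NP/N   >
        [2,3] "found" : (NP/N)/S
        [3,4] "under" : S
      [4,5] "liked" : (N/PP)\(NP/N)

[0,1] NP  lex  "often"
[1,2] (S\NP)/(N/PP)  lex  "no"
[2,3] (NP/N)/S  lex  "found"
[3,4] S  lex  "under"
[2,4] NP/N  >  k=3
[4,5] (N/PP)\(NP/N)  lex  "liked"
[2,5] N/PP  <  k=4
[1,5] S\NP  >  k=2
[0,5] S  <  k=1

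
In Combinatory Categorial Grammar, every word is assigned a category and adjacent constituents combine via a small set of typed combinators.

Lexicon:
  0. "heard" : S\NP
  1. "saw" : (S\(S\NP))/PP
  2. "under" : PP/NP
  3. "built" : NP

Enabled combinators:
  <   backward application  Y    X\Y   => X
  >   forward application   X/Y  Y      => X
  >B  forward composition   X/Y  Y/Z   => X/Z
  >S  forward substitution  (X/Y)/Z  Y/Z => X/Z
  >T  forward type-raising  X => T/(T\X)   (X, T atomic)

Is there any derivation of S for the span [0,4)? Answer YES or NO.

YES

[0,4] S   <
  [0,1] "heard" : S\NP
  [1,4] S\(S\NP)   >
    [1,2] "saw" : (S\(S\NP))/PP
    [2,4] PP   >
      [2,3] "under" : PP/NP
      [3,4] "built" : NP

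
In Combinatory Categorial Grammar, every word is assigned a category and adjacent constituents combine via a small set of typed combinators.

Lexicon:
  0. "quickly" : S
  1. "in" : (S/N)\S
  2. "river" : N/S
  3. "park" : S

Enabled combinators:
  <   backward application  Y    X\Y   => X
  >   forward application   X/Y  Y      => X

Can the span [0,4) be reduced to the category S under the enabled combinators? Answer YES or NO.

YES

[0,4] S   >
  [0,2] S/N   <
    [0,1] "quickly" : S
    [1,2] "in" : (S/N)\S
  [2,4] N   >
    [2,3] "river" : N/S
    [3,4] "park" : S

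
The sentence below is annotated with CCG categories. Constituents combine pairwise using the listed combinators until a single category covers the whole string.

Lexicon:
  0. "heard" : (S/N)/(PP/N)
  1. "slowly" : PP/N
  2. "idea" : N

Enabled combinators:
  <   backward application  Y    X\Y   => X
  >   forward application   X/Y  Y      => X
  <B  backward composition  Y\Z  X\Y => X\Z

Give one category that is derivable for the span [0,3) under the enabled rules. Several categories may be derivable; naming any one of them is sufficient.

[0,3] S   >
  [0,2] S/N   >
    [0,1] "heard" : (S/N)/(PP/N)
    [1,2] "slowly" : PP/N
  [2,3] "idea" : N

S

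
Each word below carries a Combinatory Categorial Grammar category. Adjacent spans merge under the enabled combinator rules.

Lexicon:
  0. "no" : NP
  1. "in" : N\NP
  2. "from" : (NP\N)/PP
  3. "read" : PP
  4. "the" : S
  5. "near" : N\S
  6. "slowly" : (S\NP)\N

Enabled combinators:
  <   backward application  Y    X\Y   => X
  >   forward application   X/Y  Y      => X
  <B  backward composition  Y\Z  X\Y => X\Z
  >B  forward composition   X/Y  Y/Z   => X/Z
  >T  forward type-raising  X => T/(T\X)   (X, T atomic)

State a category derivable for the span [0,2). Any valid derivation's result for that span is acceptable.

[0,7] S   <
  [0,4] NP   <
    [0,2] N   <
      [0,1] "no" : NP
      [1,2] "in" : N\NP
    [2,4] NP\N   >
      [2,3] "from" : (NP\N)/PP
      [3,4] "read" : PP
  [4,7] S\NP   <
    [4,6] N   >
      [4,5] N/(N\S)   >T
        [4,5] "the" : S
      [5,6] "near" : N\S
    [6,7] "slowly" : (S\NP)\N

N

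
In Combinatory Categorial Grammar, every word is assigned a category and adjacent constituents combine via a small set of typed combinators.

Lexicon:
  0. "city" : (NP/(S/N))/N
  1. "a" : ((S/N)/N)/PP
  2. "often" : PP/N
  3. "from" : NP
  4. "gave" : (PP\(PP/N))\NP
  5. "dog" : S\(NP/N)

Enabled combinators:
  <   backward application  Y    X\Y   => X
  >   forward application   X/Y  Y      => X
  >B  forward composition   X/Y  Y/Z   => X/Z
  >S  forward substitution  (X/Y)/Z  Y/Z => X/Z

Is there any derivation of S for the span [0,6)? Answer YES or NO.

YES

[0,6] S   <
  [0,5] NP/N   >S
    [0,1] "city" : (NP/(S/N))/N
    [1,5] (S/N)/N   >
      [1,2] "a" : ((S/N)/N)/PP
      [2,5] PP   <
        [2,3] "often" : PP/N
        [3,5] PP\(PP/N)   <
          [3,4] "from" : NP
          [4,5] "gave" : (PP\(PP/N))\NP
  [5,6] "dog" : S\(NP/N)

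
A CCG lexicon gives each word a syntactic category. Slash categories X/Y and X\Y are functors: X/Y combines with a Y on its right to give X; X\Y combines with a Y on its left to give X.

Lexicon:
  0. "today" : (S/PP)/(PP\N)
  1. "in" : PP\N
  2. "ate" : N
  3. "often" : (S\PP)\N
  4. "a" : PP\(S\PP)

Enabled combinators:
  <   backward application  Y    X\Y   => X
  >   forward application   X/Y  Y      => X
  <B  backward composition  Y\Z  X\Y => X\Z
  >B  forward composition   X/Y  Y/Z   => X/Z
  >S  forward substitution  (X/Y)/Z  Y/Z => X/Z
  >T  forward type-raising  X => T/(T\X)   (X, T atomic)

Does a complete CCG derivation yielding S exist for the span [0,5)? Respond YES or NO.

[0,5] S   >
  [0,2] S/PP   >
    [0,1] "today" : (S/PP)/(PP\N)
    [1,2] "in" : PP\N
  [2,5] PP   <
    [2,4] S\PP   <
      [2,3] "ate" : N
      [3,4] "often" : (S\PP)\N
    [4,5] "a" : PP\(S\PP)

YES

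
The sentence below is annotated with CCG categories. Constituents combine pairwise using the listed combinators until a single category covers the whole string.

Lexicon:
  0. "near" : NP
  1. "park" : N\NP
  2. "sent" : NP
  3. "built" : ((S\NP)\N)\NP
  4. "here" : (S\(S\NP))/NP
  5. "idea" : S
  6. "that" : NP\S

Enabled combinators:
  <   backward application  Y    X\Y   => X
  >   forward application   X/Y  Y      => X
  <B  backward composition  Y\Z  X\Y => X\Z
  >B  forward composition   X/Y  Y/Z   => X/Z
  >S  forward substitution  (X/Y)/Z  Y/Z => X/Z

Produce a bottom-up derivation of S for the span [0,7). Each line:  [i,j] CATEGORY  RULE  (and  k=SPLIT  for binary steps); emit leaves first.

[0,7] S   <
  [0,2] N   <
    [0,1] "near" : NP
    [1,2] "park" : N\NP
  [2,7] S\N   <B
    [2,4] (S\NP)\N   <
      [2,3] "sent" : NP
      [3,4] "built" : ((S\NP)\N)\NP
    [4,7] S\(S\NP)   >
      [4,5] "here" : (S\(S\NP))/NP
      [5,7] NP   <
        [5,6] "idea" : S
        [6,7] "that" : NP\S

[0,1] NP  lex  "near"
[1,2] N\NP  lex  "park"
[0,2] N  <  k=1
[2,3] NP  lex  "sent"
[3,4] ((S\NP)\N)\NP  lex  "built"
[2,4] (S\NP)\N  <  k=3
[4,5] (S\(S\NP))/NP  lex  "here"
[5,6] S  lex  "idea"
[6,7] NP\S  lex  "that"
[5,7] NP  <  k=6
[4,7] S\(S\NP)  >  k=5
[2,7] S\N  <B  k=4
[0,7] S  <  k=2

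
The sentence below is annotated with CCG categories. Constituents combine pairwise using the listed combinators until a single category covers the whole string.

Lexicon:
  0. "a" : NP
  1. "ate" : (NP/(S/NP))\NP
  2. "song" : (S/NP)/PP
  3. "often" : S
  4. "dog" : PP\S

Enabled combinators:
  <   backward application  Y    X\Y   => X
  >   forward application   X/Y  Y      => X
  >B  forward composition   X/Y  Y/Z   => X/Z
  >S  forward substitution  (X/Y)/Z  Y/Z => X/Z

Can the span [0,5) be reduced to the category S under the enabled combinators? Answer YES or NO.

NO

NP (NP/(S/NP))\NP (S/NP)/PP S PP\S
CKY chart[0,5] = {NP}; S ∉ chart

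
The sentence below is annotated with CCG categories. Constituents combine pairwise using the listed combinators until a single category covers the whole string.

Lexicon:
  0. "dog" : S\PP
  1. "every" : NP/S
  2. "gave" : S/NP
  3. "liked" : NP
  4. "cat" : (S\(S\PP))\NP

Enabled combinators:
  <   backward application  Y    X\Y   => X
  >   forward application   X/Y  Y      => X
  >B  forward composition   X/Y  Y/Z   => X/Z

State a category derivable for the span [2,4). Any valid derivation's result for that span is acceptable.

[0,5] S   <
  [0,1] "dog" : S\PP
  [1,5] S\(S\PP)   <
    [1,4] NP   >
      [1,2] "every" : NP/S
      [2,4] S   >
        [2,3] "gave" : S/NP
        [3,4] "liked" : NP
    [4,5] "cat" : (S\(S\PP))\NP

S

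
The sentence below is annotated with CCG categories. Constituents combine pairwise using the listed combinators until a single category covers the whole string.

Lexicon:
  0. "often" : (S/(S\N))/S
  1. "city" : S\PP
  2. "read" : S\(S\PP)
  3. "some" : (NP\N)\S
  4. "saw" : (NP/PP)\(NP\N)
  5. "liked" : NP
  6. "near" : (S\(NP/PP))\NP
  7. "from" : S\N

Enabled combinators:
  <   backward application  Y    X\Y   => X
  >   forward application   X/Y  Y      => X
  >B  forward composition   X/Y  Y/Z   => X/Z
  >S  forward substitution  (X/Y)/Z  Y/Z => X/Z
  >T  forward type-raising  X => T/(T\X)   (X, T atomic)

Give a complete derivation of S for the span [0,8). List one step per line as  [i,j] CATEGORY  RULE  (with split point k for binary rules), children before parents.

[0,8] S   >
  [0,7] S/(S\N)   >
    [0,1] "often" : (S/(S\N))/S
    [1,7] S   <
      [1,5] NP/PP   <
        [1,4] NP\N   <
          [1,3] S   <
            [1,2] "city" : S\PP
            [2,3] "read" : S\(S\PP)
          [3,4] "some" : (NP\N)\S
        [4,5] "saw" : (NP/PP)\(NP\N)
      [5,7] S\(NP/PP)   <
        [5,6] "liked" : NP
        [6,7] "near" : (S\(NP/PP))\NP
  [7,8] "from" : S\N

[0,1] (S/(S\N))/S  lex  "often"
[1,2] S\PP  lex  "city"
[2,3] S\(S\PP)  lex  "read"
[1,3] S  <  k=2
[3,4] (NP\N)\S  lex  "some"
[1,4] NP\N  <  k=3
[4,5] (NP/PP)\(NP\N)  lex  "saw"
[1,5] NP/PP  <  k=4
[5,6] NP  lex  "liked"
[6,7] (S\(NP/PP))\NP  lex  "near"
[5,7] S\(NP/PP)  <  k=6
[1,7] S  <  k=5
[0,7] S/(S\N)  >  k=1
[7,8] S\N  lex  "from"
[0,8] S  >  k=7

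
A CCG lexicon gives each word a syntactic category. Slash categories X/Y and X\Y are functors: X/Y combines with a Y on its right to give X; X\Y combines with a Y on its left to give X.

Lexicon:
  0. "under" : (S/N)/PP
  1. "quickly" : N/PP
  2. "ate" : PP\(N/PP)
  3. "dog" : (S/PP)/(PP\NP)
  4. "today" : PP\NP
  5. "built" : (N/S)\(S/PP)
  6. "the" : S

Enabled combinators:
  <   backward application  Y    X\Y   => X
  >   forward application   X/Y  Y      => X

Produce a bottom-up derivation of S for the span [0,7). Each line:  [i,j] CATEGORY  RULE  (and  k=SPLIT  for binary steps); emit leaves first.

[0,1] (S/N)/PP  lex  "under"
[1,2] N/PP  lex  "quickly"
[2,3] PP\(N/PP)  lex  "ate"
[1,3] PP  <  k=2
[0,3] S/N  >  k=1
[3,4] (S/PP)/(PP\NP)  lex  "dog"
[4,5] PP\NP  lex  "today"
[3,5] S/PP  >  k=4
[5,6] (N/S)\(S/PP)  lex  "built"
[3,6] N/S  <  k=5
[6,7] S  lex  "the"
[3,7] N  >  k=6
[0,7] S  >  k=3

[0,7] S   >
  [0,3] S/N   >
    [0,1] "under" : (S/N)/PP
    [1,3] PP   <
      [1,2] "quickly" : N/PP
      [2,3] "ate" : PP\(N/PP)
  [3,7] N   >
    [3,6] N/S   <
      [3,5] S/PP   >
        [3,4] "dog" : (S/PP)/(PP\NP)
        [4,5] "today" : PP\NP
      [5,6] "built" : (N/S)\(S/PP)
    [6,7] "the" : S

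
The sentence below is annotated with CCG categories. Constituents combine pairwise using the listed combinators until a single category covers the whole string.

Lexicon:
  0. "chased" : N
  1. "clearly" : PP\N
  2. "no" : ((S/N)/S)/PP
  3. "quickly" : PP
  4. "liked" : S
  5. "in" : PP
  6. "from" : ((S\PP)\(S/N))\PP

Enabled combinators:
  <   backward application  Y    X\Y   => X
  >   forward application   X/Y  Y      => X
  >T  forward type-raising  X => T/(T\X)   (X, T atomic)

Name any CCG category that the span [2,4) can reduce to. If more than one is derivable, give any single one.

[0,7] S   <
  [0,2] PP   >
    [0,1] PP/(PP\N)   >T
      [0,1] "chased" : N
    [1,2] "clearly" : PP\N
  [2,7] S\PP   <
    [2,5] S/N   >
      [2,4] (S/N)/S   >
        [2,3] "no" : ((S/N)/S)/PP
        [3,4] "quickly" : PP
      [4,5] "liked" : S
    [5,7] (S\PP)\(S/N)   <
      [5,6] "in" : PP
      [6,7] "from" : ((S\PP)\(S/N))\PP

(S/N)/S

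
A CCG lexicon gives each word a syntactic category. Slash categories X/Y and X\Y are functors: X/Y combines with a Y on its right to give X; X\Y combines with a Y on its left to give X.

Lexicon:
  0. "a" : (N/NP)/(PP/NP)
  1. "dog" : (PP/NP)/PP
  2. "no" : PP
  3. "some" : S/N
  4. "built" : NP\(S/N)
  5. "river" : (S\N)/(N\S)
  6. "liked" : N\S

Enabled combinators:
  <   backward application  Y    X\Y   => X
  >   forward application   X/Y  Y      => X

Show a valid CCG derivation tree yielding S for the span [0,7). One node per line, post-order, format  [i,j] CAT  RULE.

[0,7] S   <
  [0,5] N   >
    [0,3] N/NP   >
      [0,1] "a" : (N/NP)/(PP/NP)
      [1,3] PP/NP   >
        [1,2] "dog" : (PP/NP)/PP
        [2,3] "no" : PP
    [3,5] NP   <
      [3,4] "some" : S/N
      [4,5] "built" : NP\(S/N)
  [5,7] S\N   >
    [5,6] "river" : (S\N)/(N\S)
    [6,7] "liked" : N\S

[0,1] (N/NP)/(PP/NP)  lex  "a"
[1,2] (PP/NP)/PP  lex  "dog"
[2,3] PP  lex  "no"
[1,3] PP/NP  >  k=2
[0,3] N/NP  >  k=1
[3,4] S/N  lex  "some"
[4,5] NP\(S/N)  lex  "built"
[3,5] NP  <  k=4
[0,5] N  >  k=3
[5,6] (S\N)/(N\S)  lex  "river"
[6,7] N\S  lex  "liked"
[5,7] S\N  >  k=6
[0,7] S  <  k=5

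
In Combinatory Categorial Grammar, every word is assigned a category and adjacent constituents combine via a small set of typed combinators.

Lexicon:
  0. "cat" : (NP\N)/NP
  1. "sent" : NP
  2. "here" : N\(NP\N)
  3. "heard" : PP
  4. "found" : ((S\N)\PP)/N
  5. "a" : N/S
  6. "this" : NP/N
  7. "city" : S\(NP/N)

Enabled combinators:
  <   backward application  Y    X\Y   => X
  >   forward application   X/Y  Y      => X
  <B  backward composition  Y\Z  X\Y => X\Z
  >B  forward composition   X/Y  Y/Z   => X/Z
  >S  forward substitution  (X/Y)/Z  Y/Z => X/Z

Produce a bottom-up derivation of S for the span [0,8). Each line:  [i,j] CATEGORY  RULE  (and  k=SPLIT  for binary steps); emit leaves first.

[0,8] S   <
  [0,3] N   <
    [0,2] NP\N   >
      [0,1] "cat" : (NP\N)/NP
      [1,2] "sent" : NP
    [2,3] "here" : N\(NP\N)
  [3,8] S\N   <
    [3,4] "heard" : PP
    [4,8] (S\N)\PP   >
      [4,5] "found" : ((S\N)\PP)/N
      [5,8] N   >
        [5,6] "a" : N/S
        [6,8] S   <
          [6,7] "this" : NP/N
          [7,8] "city" : S\(NP/N)

[0,1] (NP\N)/NP  lex  "cat"
[1,2] NP  lex  "sent"
[0,2] NP\N  >  k=1
[2,3] N\(NP\N)  lex  "here"
[0,3] N  <  k=2
[3,4] PP  lex  "heard"
[4,5] ((S\N)\PP)/N  lex  "found"
[5,6] N/S  lex  "a"
[6,7] NP/N  lex  "this"
[7,8] S\(NP/N)  lex  "city"
[6,8] S  <  k=7
[5,8] N  >  k=6
[4,8] (S\N)\PP  >  k=5
[3,8] S\N  <  k=4
[0,8] S  <  k=3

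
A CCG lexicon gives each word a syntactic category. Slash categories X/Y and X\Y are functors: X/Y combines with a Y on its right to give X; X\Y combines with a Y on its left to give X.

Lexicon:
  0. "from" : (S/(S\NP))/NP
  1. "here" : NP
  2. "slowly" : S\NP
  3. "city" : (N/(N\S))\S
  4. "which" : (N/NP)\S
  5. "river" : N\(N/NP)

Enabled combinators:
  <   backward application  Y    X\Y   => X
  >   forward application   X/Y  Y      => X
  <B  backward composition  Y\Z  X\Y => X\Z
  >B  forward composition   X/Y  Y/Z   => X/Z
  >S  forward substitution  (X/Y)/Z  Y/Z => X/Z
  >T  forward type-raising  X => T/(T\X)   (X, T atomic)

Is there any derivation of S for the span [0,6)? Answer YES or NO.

NO

(S/(S\NP))/NP NP S\NP (N/(N\S))\S (N/NP)\S N\(N/NP)
CKY chart[0,6] = {(S/(S\NP))/(NP\N), N, N/(N\N), NP/(NP\N), PP/(PP\N), S/(S\N)}; S ∉ chart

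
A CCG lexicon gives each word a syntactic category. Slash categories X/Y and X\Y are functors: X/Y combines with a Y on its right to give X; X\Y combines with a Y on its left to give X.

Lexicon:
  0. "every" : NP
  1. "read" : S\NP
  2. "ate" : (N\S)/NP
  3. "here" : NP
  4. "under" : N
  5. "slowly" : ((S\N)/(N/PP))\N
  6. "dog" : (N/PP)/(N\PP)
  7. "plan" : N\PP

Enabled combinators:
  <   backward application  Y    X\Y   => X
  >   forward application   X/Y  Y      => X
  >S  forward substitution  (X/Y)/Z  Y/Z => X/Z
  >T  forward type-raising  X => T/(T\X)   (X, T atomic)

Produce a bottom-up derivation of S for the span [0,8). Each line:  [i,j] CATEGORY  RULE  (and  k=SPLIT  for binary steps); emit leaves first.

[0,8] S   <
  [0,4] N   <
    [0,2] S   >
      [0,1] S/(S\NP)   >T
        [0,1] "every" : NP
      [1,2] "read" : S\NP
    [2,4] N\S   >
      [2,3] "ate" : (N\S)/NP
      [3,4] "here" : NP
  [4,8] S\N   >
    [4,6] (S\N)/(N/PP)   <
      [4,5] "under" : N
      [5,6] "slowly" : ((S\N)/(N/PP))\N
    [6,8] N/PP   >
      [6,7] "dog" : (N/PP)/(N\PP)
      [7,8] "plan" : N\PP

[0,1] NP  lex  "every"
[0,1] S/(S\NP)  >T
[1,2] S\NP  lex  "read"
[0,2] S  >  k=1
[2,3] (N\S)/NP  lex  "ate"
[3,4] NP  lex  "here"
[2,4] N\S  >  k=3
[0,4] N  <  k=2
[4,5] N  lex  "under"
[5,6] ((S\N)/(N/PP))\N  lex  "slowly"
[4,6] (S\N)/(N/PP)  <  k=5
[6,7] (N/PP)/(N\PP)  lex  "dog"
[7,8] N\PP  lex  "plan"
[6,8] N/PP  >  k=7
[4,8] S\N  >  k=6
[0,8] S  <  k=4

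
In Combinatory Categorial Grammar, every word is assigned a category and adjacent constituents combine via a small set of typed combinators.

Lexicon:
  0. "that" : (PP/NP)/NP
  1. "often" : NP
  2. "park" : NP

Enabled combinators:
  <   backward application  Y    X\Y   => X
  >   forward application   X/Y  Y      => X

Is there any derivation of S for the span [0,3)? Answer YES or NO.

(PP/NP)/NP NP NP
CKY chart[0,3] = {PP}; S ∉ chart

NO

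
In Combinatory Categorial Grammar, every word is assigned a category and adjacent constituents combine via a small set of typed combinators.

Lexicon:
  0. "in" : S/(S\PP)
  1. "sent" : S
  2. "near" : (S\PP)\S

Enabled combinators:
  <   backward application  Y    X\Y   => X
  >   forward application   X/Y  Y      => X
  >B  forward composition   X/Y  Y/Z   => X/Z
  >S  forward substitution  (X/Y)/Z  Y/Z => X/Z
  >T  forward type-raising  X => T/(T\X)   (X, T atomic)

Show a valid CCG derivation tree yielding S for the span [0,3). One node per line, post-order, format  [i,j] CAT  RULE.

[0,3] S   >
  [0,1] "in" : S/(S\PP)
  [1,3] S\PP   <
    [1,2] "sent" : S
    [2,3] "near" : (S\PP)\S

[0,1] S/(S\PP)  lex  "in"
[1,2] S  lex  "sent"
[2,3] (S\PP)\S  lex  "near"
[1,3] S\PP  <  k=2
[0,3] S  >  k=1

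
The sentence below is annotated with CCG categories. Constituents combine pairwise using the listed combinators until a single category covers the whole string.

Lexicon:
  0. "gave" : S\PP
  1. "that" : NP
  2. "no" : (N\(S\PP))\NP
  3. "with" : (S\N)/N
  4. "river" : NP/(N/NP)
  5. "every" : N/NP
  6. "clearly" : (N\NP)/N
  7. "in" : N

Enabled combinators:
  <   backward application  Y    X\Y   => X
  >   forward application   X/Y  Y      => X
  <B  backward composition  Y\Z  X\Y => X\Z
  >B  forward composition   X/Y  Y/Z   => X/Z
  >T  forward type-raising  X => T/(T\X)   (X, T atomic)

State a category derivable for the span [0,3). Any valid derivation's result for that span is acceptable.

[0,8] S   <
  [0,3] N   <
    [0,1] "gave" : S\PP
    [1,3] N\(S\PP)   <
      [1,2] "that" : NP
      [2,3] "no" : (N\(S\PP))\NP
  [3,8] S\N   >
    [3,4] "with" : (S\N)/N
    [4,8] N   <
      [4,6] NP   >
        [4,5] "river" : NP/(N/NP)
        [5,6] "every" : N/NP
      [6,8] N\NP   >
        [6,7] "clearly" : (N\NP)/N
        [7,8] "in" : N

N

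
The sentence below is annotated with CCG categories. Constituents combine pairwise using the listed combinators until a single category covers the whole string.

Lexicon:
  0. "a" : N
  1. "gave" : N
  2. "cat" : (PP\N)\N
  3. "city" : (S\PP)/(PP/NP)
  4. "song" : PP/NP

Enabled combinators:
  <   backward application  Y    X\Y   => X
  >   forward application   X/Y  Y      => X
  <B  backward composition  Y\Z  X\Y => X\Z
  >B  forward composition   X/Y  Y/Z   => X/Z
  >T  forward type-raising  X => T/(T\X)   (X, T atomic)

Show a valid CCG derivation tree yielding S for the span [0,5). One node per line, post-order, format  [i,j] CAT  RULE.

[0,1] N  lex  "a"
[0,1] S/(S\N)  >T
[1,2] N  lex  "gave"
[2,3] (PP\N)\N  lex  "cat"
[1,3] PP\N  <  k=2
[3,4] (S\PP)/(PP/NP)  lex  "city"
[4,5] PP/NP  lex  "song"
[3,5] S\PP  >  k=4
[1,5] S\N  <B  k=3
[0,5] S  >  k=1

[0,5] S   >
  [0,1] S/(S\N)   >T
    [0,1] "a" : N
  [1,5] S\N   <B
    [1,3] PP\N   <
      [1,2] "gave" : N
      [2,3] "cat" : (PP\N)\N
    [3,5] S\PP   >
      [3,4] "city" : (S\PP)/(PP/NP)
      [4,5] "song" : PP/NP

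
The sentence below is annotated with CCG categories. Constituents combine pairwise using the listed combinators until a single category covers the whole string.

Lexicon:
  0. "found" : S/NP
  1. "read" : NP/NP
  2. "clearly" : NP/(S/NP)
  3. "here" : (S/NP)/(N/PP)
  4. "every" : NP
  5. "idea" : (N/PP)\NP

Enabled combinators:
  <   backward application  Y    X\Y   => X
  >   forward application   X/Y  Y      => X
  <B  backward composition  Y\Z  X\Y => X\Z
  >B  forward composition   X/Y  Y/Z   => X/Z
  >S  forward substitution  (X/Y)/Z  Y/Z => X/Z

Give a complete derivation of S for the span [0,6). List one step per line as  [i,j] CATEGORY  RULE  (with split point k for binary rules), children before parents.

[0,1] S/NP  lex  "found"
[1,2] NP/NP  lex  "read"
[0,2] S/NP  >B  k=1
[2,3] NP/(S/NP)  lex  "clearly"
[3,4] (S/NP)/(N/PP)  lex  "here"
[4,5] NP  lex  "every"
[5,6] (N/PP)\NP  lex  "idea"
[4,6] N/PP  <  k=5
[3,6] S/NP  >  k=4
[2,6] NP  >  k=3
[0,6] S  >  k=2

[0,6] S   >
  [0,2] S/NP   >B
    [0,1] "found" : S/NP
    [1,2] "read" : NP/NP
  [2,6] NP   >
    [2,3] "clearly" : NP/(S/NP)
    [3,6] S/NP   >
      [3,4] "here" : (S/NP)/(N/PP)
      [4,6] N/PP   <
        [4,5] "every" : NP
        [5,6] "idea" : (N/PP)\NP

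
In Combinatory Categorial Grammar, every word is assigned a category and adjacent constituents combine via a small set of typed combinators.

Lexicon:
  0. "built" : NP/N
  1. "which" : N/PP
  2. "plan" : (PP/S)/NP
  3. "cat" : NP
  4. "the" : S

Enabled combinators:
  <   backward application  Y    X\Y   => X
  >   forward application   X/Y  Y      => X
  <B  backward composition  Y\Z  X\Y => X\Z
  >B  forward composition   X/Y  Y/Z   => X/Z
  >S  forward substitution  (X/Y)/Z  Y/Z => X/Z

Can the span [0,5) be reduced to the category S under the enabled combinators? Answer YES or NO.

NO

NP/N N/PP (PP/S)/NP NP S
CKY chart[0,5] = {NP}; S ∉ chart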